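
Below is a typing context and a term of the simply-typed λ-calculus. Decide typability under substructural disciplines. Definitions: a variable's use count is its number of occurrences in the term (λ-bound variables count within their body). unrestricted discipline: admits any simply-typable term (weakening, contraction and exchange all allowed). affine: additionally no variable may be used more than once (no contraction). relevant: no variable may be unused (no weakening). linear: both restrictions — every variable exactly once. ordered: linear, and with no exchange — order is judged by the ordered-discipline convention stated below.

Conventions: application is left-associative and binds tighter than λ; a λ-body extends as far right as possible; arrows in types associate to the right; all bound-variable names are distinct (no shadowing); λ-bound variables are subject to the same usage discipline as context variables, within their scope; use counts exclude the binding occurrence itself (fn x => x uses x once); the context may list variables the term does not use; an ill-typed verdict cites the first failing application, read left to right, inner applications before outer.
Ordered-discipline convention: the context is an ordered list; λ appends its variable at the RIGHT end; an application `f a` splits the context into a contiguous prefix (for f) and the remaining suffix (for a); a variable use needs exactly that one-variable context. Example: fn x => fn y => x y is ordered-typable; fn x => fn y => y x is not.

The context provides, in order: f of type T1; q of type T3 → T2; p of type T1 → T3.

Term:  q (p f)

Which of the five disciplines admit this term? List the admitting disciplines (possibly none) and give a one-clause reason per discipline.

admitting disciplines: linear, affine, relevant, unrestricted
use counts: f: 1×; q: 1×; p: 1×
uses in reading order: q, p, f
typing: well-typed — term : T2
ordered: ✗ — no contiguous prefix/suffix split fits q, p, f
linear: ✓ — each of f, q, p used exactly once
affine: ✓ — none of f, q, p used more than once
relevant: ✓ — at least one use each (f, q, p)
unrestricted: ✓ — type-checks (T2) and nothing is barred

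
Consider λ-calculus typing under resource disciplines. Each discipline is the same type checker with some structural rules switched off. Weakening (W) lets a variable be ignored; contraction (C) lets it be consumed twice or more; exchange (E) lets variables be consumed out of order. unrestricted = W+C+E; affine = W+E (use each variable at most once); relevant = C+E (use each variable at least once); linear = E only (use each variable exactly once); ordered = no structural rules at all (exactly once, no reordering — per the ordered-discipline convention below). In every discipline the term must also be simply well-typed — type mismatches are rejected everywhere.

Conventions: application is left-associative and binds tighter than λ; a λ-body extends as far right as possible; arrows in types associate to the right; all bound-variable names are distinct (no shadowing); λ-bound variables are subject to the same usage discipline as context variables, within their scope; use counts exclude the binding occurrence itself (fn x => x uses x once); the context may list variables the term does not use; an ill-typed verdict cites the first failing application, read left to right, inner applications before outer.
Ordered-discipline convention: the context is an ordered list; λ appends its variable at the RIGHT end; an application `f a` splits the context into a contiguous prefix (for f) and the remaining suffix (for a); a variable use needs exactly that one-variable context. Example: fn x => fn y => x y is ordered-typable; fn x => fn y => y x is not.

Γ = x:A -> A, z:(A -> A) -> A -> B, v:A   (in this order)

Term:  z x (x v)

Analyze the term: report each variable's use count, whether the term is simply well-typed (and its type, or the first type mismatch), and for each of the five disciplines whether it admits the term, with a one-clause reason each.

use counts: x: 2, z: 1, v: 1
left-to-right use order: z, x, x, v
typing: well-typed at B
ordered ✗ (uses contraction: x ×2)
linear ✗ (uses contraction: x ×2)
affine ✗ (uses contraction: x ×2)
relevant ✓ (x, z, v: all used, weakening unneeded)
unrestricted ✓ (well-typed at B; no restrictions here)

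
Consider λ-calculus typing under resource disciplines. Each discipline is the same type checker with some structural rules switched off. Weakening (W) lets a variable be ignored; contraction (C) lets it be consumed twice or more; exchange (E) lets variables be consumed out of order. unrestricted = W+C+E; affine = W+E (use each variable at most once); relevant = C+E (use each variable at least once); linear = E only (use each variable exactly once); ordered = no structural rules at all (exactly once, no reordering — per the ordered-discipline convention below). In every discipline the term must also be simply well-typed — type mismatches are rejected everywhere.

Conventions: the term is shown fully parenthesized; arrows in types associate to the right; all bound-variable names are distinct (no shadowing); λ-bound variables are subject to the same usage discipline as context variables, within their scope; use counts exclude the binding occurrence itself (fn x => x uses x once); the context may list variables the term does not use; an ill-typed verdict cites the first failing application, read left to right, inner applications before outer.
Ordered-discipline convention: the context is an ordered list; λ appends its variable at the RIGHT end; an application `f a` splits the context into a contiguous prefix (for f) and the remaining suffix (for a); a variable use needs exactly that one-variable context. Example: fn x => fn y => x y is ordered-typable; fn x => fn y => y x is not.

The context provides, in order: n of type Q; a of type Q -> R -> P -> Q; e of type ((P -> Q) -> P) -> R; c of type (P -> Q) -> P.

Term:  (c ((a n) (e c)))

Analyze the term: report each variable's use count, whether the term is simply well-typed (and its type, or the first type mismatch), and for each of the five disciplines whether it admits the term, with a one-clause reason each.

variable uses: n: 1; a: 1; e: 1; c: 2
use order (left to right): c, a, n, e, c
typing: the term checks, with type P
ordered: ✗, needs contraction — c ×2
linear: ✗, needs contraction — c ×2
affine: ✗, needs contraction — c ×2
relevant: ✓, none of n, a, e, c goes unused
unrestricted: ✓, type-checks (P) and nothing is barred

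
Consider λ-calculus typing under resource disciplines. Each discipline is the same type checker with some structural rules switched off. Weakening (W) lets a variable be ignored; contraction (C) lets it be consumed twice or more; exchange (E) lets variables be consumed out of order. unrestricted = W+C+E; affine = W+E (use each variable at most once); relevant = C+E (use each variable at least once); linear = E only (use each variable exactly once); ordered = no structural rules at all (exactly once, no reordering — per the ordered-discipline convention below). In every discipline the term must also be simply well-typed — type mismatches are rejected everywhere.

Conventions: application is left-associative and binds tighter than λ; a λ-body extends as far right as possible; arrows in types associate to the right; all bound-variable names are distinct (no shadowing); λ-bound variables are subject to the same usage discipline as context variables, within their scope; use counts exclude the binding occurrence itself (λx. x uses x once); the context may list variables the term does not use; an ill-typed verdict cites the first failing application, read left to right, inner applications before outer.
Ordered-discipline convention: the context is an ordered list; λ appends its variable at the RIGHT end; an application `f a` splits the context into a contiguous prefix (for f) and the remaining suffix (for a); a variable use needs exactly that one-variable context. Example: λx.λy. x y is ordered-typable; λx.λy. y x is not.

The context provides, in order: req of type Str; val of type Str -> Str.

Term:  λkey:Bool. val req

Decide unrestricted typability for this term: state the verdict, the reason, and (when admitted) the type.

yes — well-typed at Bool -> Str; no restrictions here; term : Bool -> Str
counts: req: 1×; val: 1×; key [bound]: 0×
order of uses: val, req
typing: the term checks, with type Bool -> Str
per-discipline verdicts: ordered ✗, linear ✗, affine ✓, relevant ✗, unrestricted ✓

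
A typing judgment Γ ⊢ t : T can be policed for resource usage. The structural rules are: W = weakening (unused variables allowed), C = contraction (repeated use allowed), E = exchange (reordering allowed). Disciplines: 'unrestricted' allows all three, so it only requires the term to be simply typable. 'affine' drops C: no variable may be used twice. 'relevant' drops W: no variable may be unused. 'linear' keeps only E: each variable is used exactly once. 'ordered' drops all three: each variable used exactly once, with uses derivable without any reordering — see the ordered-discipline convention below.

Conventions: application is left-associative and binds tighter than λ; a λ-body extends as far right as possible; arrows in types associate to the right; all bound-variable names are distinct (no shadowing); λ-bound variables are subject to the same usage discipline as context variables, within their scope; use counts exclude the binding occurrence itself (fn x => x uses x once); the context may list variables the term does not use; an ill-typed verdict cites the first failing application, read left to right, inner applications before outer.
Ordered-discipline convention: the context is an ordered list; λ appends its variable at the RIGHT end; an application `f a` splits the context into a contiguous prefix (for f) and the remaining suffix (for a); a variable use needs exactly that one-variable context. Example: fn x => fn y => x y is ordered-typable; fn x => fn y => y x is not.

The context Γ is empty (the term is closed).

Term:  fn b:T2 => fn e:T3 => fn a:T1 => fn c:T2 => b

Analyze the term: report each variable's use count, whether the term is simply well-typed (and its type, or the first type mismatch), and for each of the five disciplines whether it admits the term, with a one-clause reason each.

usage: b [bound]: 1×; e [bound]: 0×; a [bound]: 0×; c [bound]: 0×
left-to-right use order: b
typing: ✓ — T2 → T3 → T1 → T2 → T2
ordered ✗ (e, a, c never used (weakening))
linear ✗ (e, a, c never used (weakening))
affine ✓ (at most one use each (b, e, a, c))
relevant ✗ (e, a, c never used (weakening))
unrestricted ✓ (simply typable at T2 → T3 → T1 → T2 → T2; W, C, E all held)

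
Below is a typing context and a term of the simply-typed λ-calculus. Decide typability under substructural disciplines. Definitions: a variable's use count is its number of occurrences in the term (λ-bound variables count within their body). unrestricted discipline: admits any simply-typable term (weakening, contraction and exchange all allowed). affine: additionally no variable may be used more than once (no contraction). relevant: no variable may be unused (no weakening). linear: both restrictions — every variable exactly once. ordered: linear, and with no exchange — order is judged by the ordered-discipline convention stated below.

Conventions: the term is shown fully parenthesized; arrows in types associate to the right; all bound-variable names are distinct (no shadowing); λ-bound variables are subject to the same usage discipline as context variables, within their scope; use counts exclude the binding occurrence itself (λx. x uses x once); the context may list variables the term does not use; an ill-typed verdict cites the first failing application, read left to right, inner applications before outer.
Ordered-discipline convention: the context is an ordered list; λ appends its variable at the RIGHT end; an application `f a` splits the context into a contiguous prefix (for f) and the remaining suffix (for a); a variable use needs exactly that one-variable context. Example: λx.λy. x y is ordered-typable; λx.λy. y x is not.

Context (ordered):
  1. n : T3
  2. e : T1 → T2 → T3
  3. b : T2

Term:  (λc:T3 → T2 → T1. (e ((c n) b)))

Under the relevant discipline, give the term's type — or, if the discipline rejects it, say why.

term : (T3 → T2 → T1) → T2 → T3
use counts: n=1, e=1, b=1, c [bound]=1
order of uses: e, c, n, b
typing: ✓ — (T3 → T2 → T1) → T2 → T3
per-discipline verdicts: ordered ✗; linear ✓; affine ✓; relevant ✓; unrestricted ✓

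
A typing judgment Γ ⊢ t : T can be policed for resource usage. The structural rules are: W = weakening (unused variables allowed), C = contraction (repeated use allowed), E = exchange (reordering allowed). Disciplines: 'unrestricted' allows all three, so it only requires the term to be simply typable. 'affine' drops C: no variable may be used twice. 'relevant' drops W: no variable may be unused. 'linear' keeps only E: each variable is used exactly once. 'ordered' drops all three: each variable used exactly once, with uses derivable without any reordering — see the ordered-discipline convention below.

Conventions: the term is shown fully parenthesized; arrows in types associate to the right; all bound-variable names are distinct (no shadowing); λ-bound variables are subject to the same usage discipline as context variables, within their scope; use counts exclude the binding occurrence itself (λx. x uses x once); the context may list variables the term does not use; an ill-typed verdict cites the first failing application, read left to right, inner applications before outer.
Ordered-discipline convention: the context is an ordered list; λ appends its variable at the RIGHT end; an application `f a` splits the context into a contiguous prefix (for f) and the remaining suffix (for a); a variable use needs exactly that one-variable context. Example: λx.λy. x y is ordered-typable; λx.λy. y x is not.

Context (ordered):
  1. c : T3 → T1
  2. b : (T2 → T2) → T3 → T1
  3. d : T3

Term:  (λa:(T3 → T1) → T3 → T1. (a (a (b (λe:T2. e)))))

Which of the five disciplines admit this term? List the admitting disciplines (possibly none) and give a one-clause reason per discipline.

admitted in: unrestricted
counts: c ×0, b ×1, d ×0, a (bound) ×2, e (bound) ×1
use order (left to right): a, a, b, e
typing: ✓ — ((T3 → T1) → T3 → T1) → T3 → T1
ordered: ✗, needs contraction — a ×2; c, d never used (weakening)
linear: ✗, needs contraction — a ×2; c, d never used (weakening)
affine: ✗, needs contraction — a ×2
relevant: ✗, c, d never used (weakening)
unrestricted: ✓, well-typed at ((T3 → T1) → T3 → T1) → T3 → T1; no restrictions here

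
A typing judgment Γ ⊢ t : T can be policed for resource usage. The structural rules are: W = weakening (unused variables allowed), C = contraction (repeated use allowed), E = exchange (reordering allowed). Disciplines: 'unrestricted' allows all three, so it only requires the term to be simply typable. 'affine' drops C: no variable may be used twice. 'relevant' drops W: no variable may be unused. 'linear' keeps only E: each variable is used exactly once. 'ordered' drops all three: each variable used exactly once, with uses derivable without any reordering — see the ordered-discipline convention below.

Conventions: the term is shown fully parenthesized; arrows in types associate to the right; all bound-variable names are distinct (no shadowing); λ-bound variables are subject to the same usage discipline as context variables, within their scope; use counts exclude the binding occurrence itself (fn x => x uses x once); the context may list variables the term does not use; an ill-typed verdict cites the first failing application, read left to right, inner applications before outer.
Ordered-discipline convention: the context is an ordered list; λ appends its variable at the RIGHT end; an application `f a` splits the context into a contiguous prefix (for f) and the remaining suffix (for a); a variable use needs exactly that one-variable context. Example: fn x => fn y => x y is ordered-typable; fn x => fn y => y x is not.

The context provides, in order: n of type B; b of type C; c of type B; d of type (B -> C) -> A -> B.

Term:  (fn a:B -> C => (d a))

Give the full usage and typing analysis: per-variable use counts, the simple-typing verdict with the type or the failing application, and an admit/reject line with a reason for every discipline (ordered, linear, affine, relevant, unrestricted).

use counts: n: 0×; b: 0×; c: 0×; d: 1×; a [bound]: 1×
order of uses: d, a
typing: well-typed — term : (B -> C) -> A -> B
ordered ✗ (unused: n, b, c — weakening required)
linear ✗ (unused: n, b, c — weakening required)
affine ✓ (none of n, b, c, d, a used more than once)
relevant ✗ (unused: n, b, c — weakening required)
unrestricted ✓ (typability at (B -> C) -> A -> B is all that's needed)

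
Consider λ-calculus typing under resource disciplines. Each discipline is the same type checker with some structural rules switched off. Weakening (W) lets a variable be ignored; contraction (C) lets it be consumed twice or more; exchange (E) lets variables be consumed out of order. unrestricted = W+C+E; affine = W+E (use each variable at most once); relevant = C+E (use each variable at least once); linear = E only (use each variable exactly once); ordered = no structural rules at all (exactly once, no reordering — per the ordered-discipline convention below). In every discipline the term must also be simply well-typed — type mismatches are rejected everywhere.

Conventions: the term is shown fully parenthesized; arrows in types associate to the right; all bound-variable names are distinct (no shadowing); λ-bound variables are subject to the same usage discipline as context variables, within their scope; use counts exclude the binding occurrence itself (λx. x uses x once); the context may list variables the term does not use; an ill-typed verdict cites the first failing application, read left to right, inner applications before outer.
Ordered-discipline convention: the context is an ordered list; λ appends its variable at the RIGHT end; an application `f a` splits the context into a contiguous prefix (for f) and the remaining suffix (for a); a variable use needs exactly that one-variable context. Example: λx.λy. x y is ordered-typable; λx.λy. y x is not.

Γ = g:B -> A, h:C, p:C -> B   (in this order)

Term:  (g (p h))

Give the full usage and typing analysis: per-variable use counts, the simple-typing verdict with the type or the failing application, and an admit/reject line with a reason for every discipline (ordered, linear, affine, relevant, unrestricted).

variable uses: g: 1×; h: 1×; p: 1×
order of uses: g, p, h
typing: ✓ — A
ordered: ✗ — no ordered split (uses run g, p, h)
linear: ✓ — g, h, p: one use apiece
affine: ✓ — at most one use each (g, h, p)
relevant: ✓ — every one of g, h, p appears
unrestricted: ✓ — type-checks (A) and nothing is barred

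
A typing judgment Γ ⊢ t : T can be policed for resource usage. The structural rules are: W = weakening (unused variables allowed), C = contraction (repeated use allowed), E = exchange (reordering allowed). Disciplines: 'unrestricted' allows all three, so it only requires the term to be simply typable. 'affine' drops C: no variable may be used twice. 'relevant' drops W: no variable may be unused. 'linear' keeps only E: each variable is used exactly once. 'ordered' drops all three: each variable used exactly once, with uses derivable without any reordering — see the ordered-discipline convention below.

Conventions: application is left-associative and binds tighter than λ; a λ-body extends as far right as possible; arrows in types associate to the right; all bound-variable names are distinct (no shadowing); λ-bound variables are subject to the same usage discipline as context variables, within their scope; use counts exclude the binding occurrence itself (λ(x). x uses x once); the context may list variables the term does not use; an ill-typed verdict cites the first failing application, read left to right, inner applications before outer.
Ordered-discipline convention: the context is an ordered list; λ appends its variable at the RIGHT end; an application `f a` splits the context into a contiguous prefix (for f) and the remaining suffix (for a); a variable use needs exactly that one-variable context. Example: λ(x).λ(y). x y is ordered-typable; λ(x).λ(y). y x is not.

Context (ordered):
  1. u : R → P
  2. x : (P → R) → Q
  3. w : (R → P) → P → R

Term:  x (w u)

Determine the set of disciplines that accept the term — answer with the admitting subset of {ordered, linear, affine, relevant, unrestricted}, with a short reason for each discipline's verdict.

admitted in: linear, affine, relevant, unrestricted
counts: u: 1×; x: 1×; w: 1×
use order (left to right): x, w, u
typing: well-typed at Q
ordered: ✗, use order x, w, u needs exchange
linear: ✓, u, x, w: one use apiece
affine: ✓, u, x, w: no repeats, contraction unneeded
relevant: ✓, every one of u, x, w appears
unrestricted: ✓, well-typed at Q; no restrictions here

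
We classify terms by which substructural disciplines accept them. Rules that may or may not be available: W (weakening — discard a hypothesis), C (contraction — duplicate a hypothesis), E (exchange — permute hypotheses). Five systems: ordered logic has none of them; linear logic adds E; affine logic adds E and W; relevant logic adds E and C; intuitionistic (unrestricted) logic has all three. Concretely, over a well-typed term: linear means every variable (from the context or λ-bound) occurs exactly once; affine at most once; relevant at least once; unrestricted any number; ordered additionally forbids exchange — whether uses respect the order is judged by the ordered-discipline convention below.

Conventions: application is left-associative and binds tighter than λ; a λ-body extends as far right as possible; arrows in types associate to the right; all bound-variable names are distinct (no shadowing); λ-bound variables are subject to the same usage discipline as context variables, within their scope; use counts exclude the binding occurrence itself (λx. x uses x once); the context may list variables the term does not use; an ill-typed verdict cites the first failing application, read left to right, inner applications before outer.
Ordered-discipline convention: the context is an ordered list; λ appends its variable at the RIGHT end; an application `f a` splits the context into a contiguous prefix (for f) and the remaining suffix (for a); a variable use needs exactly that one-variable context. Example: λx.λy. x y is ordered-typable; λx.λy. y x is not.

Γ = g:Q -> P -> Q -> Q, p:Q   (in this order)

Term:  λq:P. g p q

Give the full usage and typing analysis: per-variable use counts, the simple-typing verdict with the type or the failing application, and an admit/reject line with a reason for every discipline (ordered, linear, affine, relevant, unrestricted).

variable uses: g: 1, p: 1, q (bound): 1
uses in reading order: g, p, q
typing: the term checks, with type P -> Q -> Q
ordered: ✓, g, p, q: once each, no exchange needed
linear: ✓, g, p, q: one use apiece
affine: ✓, none of g, p, q used more than once
relevant: ✓, g, p, q: all used, weakening unneeded
unrestricted: ✓, well-typed at P -> Q -> Q; no restrictions here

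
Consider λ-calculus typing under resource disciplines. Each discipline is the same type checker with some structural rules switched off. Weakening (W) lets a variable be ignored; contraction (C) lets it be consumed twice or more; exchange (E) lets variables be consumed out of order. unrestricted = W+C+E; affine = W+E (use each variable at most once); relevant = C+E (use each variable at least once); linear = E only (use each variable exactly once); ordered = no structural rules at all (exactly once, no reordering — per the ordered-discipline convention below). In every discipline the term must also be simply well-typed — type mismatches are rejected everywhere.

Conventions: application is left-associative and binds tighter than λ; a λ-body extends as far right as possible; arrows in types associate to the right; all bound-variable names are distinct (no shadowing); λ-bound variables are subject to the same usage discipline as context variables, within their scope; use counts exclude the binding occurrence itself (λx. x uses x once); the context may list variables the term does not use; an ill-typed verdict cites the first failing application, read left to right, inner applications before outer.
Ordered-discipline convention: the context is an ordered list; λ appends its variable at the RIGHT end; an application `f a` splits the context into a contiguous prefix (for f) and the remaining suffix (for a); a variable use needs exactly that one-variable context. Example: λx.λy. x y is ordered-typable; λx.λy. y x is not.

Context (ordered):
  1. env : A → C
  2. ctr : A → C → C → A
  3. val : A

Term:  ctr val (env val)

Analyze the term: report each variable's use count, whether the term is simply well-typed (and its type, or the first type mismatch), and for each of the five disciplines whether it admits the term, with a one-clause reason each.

variable uses: env=1, ctr=1, val=2
use order (left to right): ctr, val, env, val
typing: ✓ — C → A
ordered: ✗, needs contraction — val ×2
linear: ✗, needs contraction — val ×2
affine: ✗, needs contraction — val ×2
relevant: ✓, at least one use each (env, ctr, val)
unrestricted: ✓, typability at C → A is all that's needed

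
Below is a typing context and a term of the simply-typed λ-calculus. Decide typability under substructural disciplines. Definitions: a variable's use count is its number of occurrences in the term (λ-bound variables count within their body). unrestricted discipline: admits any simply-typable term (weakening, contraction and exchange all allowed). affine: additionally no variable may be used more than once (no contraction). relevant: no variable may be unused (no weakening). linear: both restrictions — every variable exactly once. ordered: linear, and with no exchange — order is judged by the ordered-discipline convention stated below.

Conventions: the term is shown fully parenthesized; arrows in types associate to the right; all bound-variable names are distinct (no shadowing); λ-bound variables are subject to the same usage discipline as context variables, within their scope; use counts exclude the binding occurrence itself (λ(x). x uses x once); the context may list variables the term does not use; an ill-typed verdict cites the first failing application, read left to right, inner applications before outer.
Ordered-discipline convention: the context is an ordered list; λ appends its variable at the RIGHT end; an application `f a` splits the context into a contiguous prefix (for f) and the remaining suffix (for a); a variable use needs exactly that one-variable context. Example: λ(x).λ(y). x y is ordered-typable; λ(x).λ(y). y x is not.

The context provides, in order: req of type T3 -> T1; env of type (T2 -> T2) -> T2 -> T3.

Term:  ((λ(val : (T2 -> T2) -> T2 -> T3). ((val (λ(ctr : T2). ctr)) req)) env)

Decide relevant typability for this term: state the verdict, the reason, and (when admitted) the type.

no — the type mismatch rejects it
variable uses: req: 1; env: 1; val (λ-bound): 1; ctr (λ-bound): 1
left-to-right use order: val, ctr, req, env
typing: ill-typed: a function awaiting T2 gets T3 -> T1
per-discipline verdicts: ordered ✗ · linear ✗ · affine ✗ · relevant ✗ · unrestricted ✗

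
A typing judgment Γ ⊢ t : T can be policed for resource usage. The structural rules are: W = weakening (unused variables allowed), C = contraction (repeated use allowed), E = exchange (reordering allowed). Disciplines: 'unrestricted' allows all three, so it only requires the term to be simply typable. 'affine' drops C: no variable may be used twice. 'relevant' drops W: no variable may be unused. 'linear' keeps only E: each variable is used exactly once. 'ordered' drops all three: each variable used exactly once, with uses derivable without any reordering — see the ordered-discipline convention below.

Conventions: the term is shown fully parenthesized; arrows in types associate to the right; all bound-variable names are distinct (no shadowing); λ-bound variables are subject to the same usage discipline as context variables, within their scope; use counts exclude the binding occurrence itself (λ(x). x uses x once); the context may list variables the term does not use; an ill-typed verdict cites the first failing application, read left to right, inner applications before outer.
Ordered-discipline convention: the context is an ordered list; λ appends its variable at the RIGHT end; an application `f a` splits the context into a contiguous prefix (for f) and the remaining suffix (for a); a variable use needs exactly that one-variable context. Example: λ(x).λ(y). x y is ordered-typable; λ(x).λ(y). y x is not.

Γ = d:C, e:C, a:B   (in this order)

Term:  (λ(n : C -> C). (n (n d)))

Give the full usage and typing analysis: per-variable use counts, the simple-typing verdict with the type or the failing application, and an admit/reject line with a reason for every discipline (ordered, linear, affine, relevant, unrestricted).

counts: d=1; e=0; a=0; n (bound)=2
left-to-right use order: n, n, d
typing: well-typed — term : (C -> C) -> C
ordered: ✗, needs contraction — n ×2; needs weakening: e, a unused
linear: ✗, needs contraction — n ×2; needs weakening: e, a unused
affine: ✗, needs contraction — n ×2
relevant: ✗, needs weakening: e, a unused
unrestricted: ✓, typability at (C -> C) -> C is all that's needed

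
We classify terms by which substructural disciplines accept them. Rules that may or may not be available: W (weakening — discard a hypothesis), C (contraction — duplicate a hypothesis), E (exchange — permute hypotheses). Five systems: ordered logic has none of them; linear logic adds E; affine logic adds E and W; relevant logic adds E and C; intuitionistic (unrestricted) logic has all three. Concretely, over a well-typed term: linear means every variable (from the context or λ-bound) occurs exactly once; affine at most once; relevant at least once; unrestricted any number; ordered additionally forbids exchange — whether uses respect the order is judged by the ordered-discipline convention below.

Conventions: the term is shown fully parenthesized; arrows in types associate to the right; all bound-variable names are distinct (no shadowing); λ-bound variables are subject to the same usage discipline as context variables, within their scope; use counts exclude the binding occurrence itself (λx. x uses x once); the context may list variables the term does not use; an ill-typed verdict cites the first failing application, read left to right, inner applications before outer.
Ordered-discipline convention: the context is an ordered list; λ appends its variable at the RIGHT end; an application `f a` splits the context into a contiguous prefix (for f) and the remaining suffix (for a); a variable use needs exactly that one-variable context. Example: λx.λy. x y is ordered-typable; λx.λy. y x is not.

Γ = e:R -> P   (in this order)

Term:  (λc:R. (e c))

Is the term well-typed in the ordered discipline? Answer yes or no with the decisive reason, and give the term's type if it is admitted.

yes — e, c once each; derivable with no W/C/E; term : R -> P
counts: e: 1×, c (bound): 1×
uses in reading order: e, c
typing: well-typed at R -> P
per-discipline verdicts: ordered ✓; linear ✓; affine ✓; relevant ✓; unrestricted ✓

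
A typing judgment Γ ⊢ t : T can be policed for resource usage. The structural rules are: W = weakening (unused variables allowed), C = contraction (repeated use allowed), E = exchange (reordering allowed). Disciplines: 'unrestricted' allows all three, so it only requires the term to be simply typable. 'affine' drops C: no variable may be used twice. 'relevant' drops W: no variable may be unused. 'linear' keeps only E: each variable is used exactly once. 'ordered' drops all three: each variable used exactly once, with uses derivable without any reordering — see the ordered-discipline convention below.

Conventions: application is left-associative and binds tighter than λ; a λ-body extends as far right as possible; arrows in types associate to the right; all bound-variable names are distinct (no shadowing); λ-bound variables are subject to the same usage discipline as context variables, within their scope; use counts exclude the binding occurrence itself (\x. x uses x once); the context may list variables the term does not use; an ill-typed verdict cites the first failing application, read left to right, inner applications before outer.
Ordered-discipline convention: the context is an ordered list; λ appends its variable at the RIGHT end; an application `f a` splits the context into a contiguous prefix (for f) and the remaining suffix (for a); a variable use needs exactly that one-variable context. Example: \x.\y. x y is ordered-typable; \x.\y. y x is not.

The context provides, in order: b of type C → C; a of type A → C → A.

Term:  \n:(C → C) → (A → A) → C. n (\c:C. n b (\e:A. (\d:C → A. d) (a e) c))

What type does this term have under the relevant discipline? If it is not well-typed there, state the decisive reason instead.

term : ((C → C) → (A → A) → C) → (A → A) → C
counts: b: 1, a: 1, n (bound): 2, c (bound): 1, e (bound): 1, d (bound): 1
uses in reading order: n, n, b, d, a, e, c
typing: ✓ — ((C → C) → (A → A) → C) → (A → A) → C
per-discipline verdicts: ordered ✗; linear ✗; affine ✗; relevant ✓; unrestricted ✓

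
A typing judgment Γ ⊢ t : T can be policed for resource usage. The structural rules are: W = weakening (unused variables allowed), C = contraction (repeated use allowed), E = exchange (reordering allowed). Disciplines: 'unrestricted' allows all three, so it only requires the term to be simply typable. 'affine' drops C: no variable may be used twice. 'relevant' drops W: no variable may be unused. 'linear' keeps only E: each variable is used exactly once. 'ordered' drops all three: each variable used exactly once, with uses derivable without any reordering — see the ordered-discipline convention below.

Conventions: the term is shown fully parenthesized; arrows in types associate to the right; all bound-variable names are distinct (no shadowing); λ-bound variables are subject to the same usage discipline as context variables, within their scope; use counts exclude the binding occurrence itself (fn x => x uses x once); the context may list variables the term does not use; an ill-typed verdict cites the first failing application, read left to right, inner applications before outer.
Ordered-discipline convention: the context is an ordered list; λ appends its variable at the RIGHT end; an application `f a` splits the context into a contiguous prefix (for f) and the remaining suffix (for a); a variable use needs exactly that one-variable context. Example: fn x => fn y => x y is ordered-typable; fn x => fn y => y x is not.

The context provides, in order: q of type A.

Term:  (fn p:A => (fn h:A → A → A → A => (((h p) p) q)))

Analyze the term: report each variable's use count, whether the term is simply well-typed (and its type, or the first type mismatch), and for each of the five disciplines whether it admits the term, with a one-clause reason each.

counts: q: 1, p [bound]: 2, h [bound]: 1
use order (left to right): h, p, p, q
typing: ✓ — A → (A → A → A → A) → A
ordered: ✗, repeated use of p ×2
linear: ✗, repeated use of p ×2
affine: ✗, repeated use of p ×2
relevant: ✓, none of q, p, h goes unused
unrestricted: ✓, simply typable at A → (A → A → A → A) → A; W, C, E all held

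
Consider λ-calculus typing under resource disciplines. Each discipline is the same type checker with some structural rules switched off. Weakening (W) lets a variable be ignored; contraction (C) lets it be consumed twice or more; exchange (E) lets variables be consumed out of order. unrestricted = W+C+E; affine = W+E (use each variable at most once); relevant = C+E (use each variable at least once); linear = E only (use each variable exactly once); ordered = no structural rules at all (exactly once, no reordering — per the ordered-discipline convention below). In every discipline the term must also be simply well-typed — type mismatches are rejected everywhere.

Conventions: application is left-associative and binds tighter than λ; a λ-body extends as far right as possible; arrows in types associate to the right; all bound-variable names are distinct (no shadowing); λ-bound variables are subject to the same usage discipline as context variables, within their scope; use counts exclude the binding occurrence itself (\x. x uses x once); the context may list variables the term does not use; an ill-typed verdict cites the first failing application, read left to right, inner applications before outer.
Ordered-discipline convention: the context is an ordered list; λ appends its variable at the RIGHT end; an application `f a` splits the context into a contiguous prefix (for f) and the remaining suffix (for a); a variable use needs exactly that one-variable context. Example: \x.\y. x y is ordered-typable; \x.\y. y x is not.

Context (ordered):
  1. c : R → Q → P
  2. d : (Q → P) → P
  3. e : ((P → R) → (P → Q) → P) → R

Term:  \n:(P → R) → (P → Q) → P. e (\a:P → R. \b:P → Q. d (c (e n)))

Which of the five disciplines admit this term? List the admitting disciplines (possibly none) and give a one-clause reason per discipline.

admitted by: unrestricted
usage: c: 1; d: 1; e: 2; n (bound): 1; a (bound): 0; b (bound): 0
use order (left to right): e, d, c, e, n
typing: well-typed at ((P → R) → (P → Q) → P) → R
ordered: ✗, e ×2 used more than once (contraction); a, b left unused
linear: ✗, e ×2 used more than once (contraction); a, b left unused
affine: ✗, e ×2 used more than once (contraction)
relevant: ✗, a, b left unused
unrestricted: ✓, well-typed at ((P → R) → (P → Q) → P) → R; no restrictions here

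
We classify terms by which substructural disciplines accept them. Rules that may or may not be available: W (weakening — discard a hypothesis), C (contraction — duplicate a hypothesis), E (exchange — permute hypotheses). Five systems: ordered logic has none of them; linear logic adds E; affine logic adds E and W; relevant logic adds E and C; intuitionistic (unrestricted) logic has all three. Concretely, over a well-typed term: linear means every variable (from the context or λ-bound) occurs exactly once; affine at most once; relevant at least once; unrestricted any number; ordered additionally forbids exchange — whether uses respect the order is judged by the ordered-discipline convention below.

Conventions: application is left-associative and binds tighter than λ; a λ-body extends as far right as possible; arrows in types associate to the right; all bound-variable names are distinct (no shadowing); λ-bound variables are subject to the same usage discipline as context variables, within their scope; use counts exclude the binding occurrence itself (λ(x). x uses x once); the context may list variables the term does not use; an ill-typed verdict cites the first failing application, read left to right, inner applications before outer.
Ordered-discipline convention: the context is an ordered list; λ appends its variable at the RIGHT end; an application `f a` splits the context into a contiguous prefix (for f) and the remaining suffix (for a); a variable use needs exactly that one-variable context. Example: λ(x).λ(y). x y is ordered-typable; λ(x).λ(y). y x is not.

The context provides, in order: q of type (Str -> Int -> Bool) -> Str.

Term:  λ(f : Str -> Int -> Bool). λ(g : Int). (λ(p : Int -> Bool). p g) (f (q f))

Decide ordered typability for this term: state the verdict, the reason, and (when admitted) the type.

no — needs contraction — f ×2
counts: q ×1; f (bound) ×2; g (bound) ×1; p (bound) ×1
uses in reading order: p, g, f, q, f
typing: well-typed at (Str -> Int -> Bool) -> Int -> Bool
across the five disciplines: ordered ✗, linear ✗, affine ✗, relevant ✓, unrestricted ✓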